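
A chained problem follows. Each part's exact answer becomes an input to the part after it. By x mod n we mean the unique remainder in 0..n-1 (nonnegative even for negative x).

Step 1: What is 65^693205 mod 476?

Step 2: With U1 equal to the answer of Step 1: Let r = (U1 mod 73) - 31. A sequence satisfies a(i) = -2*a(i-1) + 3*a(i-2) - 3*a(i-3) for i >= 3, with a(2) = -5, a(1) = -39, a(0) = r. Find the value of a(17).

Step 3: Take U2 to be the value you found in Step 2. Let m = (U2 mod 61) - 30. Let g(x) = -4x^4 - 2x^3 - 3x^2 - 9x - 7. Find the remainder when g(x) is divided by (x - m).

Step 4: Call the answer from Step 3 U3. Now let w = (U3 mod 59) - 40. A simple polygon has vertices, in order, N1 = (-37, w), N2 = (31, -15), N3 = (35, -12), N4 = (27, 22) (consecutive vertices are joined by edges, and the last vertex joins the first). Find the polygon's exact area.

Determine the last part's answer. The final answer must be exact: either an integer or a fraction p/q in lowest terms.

Step 1: squarings mod 476: 65^1=65, 65^2=417, 65^4=149, 65^8=305, 65^16=205, 65^32=137, 65^64=205, 65^128=137, 65^256=205, 65^512=137, 65^1024=205, 65^2048=137, 65^4096=205, 65^8192=137, 65^16384=205, 65^32768=137, 65^65536=205, 65^131072=137, 65^262144=205, 65^524288=137; 65^693205 = 65^1 * 65^4 * 65^16 * 65^64 * 65^128 * 65^256 * 65^512 * 65^4096 * 65^32768 * 65^131072 * 65^524288 = 233 (mod 476); answer 233
Step 2: U1 = 233; r = -17; a(3) = -2*(-5) + 3*(-39) - 3*(-17) = -56; iterating: a(3)=-56, a(4)=214, a(5)=-581, a(6)=1972, a(7)=-6329, a(8)=20317, a(9)=-65537, a(10)=211012, a(11)=-679586, a(12)=2188819, a(13)=-7049432, a(14)=22704079, a(15)=-73122911, a(16)=235506355, a(17)=-758493680; answer -758493680
Step 3: U2 = -758493680; m = -7; remainder = value at the root: -4*(-7)^4 - 2*(-7)^3 - 3*(-7)^2 - 9*(-7)^1 - 7 = (-9604) + (686) + (-147) + (63) + (-7) = -9009; answer -9009
Step 4: U3 = -9009; w = -22; cross terms: (-37*-15 - 31*-22)=1237, (31*-12 - 35*-15)=153, (35*22 - 27*-12)=1094, (27*-22 - -37*22)=220; twice the area = |2704| = 2704; area = 1352; answer 1352

1352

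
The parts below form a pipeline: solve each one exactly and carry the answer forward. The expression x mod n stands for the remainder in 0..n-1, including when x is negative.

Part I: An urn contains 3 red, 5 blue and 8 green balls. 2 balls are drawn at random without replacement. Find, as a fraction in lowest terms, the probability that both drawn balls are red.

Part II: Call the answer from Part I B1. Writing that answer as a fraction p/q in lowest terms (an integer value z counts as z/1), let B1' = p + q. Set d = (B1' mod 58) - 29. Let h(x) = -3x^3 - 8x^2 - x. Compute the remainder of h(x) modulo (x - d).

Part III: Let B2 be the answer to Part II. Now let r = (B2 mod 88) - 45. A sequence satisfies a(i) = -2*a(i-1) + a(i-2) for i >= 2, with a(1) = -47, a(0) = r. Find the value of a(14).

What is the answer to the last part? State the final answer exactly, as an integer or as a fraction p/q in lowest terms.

Part I: total draws C(16,2) = 120; favorable C(3,2) = 3; P = 1/40; answer 1/40
Part II: B1 = 1/40; threaded value p + q = 41; d = 12; remainder = value at the root: -3*(12)^3 - 8*(12)^2 - 1*(12)^1 = (-5184) + (-1152) + (-12) = -6348; answer -6348
Part III: B2 = -6348; r = 31; a(2) = -2*(-47) + 1*(31) = 125; iterating: a(2)=125, a(3)=-297, a(4)=719, a(5)=-1735, a(6)=4189, a(7)=-10113, a(8)=24415, a(9)=-58943, a(10)=142301, a(11)=-343545, a(12)=829391, a(13)=-2002327, a(14)=4834045; answer 4834045

4834045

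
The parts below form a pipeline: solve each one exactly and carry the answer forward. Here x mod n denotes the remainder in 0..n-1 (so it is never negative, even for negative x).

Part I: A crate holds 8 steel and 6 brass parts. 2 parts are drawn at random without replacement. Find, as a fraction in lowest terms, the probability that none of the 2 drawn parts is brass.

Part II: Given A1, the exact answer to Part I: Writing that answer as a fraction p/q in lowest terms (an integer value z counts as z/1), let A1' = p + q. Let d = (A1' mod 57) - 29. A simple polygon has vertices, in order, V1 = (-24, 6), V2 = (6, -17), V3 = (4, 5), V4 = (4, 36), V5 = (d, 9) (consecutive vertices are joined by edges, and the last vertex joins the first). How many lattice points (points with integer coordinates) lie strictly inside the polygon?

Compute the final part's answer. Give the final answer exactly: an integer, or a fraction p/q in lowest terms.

Part I: total draws C(14,2) = 91; favorable C(8,2) = 28; P = 4/13; answer 4/13
Part II: A1 = 4/13; threaded value p + q = 17; d = -12; cross terms: (-24*-17 - 6*6)=372, (6*5 - 4*-17)=98, (4*36 - 4*5)=124, (4*9 - -12*36)=468, (-12*6 - -24*9)=144; twice the area = |1206| = 1206; area = 603; boundary points = 1 + 2 + 31 + 1 + 3 = 38; strictly interior points = area - boundary/2 + 1 = 585; answer 585

585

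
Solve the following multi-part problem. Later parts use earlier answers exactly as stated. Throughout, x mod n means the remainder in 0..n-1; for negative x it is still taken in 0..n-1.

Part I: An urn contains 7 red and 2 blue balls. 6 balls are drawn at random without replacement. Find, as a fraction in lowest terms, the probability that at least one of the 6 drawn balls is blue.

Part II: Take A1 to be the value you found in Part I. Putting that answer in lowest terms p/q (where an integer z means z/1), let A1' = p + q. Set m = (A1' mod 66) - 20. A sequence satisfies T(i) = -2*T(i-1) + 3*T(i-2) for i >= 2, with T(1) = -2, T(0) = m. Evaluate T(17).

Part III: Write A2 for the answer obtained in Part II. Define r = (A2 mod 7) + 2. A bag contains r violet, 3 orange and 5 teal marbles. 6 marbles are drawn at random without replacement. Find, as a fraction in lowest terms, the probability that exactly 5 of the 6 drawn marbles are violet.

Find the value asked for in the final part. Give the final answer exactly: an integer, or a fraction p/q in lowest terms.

8/143

Part I: total draws C(9,6) = 84; complement C(7,6) = 7; favorable 84 - 7 = 77; P = 11/12; answer 11/12
Part II: A1 = 11/12; threaded value p + q = 23; m = 3; T(2) = -2*(-2) + 3*(3) = 13; iterating: T(2)=13, T(3)=-32, T(4)=103, T(5)=-302, T(6)=913, T(7)=-2732, T(8)=8203, T(9)=-24602, T(10)=73813, T(11)=-221432, T(12)=664303, T(13)=-1992902, T(14)=5978713, T(15)=-17936132, T(16)=53808403, T(17)=-161425202; answer -161425202
Part III: A2 = -161425202; r = 8; total draws C(16,6) = 8008; favorable C(8,5)*C(8,1) = 448; P = 8/143; answer 8/143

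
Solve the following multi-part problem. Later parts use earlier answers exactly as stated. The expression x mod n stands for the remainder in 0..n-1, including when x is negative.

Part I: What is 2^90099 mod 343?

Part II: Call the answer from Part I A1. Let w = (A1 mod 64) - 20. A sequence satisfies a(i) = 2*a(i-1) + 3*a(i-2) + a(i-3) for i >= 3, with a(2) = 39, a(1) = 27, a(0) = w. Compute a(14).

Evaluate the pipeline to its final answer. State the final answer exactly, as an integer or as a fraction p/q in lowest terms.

Part I: squarings mod 343: 2^1=2, 2^2=4, 2^4=16, 2^8=256, 2^16=23, 2^32=186, 2^64=296, 2^128=151, 2^256=163, 2^512=158, 2^1024=268, 2^2048=137, 2^4096=247, 2^8192=298, 2^16384=310, 2^32768=60, 2^65536=170; 2^90099 = 2^1 * 2^2 * 2^16 * 2^32 * 2^64 * 2^128 * 2^256 * 2^512 * 2^1024 * 2^2048 * 2^4096 * 2^16384 * 2^65536 = 120 (mod 343); answer 120
Part II: A1 = 120; w = 36; a(3) = 2*(39) + 3*(27) + 1*(36) = 195; iterating: a(3)=195, a(4)=534, a(5)=1692, a(6)=5181, a(7)=15972, a(8)=49179, a(9)=151455, a(10)=466419, a(11)=1436382, a(12)=4423476, a(13)=13622517, a(14)=41951844; answer 41951844

41951844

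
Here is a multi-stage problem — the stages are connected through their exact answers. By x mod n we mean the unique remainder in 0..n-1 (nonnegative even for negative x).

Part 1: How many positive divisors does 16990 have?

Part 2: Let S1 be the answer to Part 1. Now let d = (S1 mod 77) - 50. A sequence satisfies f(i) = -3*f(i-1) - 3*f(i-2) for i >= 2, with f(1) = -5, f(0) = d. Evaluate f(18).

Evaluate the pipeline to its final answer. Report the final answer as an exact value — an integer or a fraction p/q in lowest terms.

826686

Part 1: 16990 = 2 * 5 * 1699; number of divisors = (1+1) * (1+1) * (1+1) = 8; answer 8
Part 2: S1 = 8; d = -42; f(2) = -3*(-5) - 3*(-42) = 141; iterating: f(2)=141, f(3)=-408, f(4)=801, f(5)=-1179, f(6)=1134, f(7)=135, f(8)=-3807, f(9)=11016, f(10)=-21627, f(11)=31833, f(12)=-30618, f(13)=-3645, f(14)=102789, f(15)=-297432, f(16)=583929, f(17)=-859491, f(18)=826686; answer 826686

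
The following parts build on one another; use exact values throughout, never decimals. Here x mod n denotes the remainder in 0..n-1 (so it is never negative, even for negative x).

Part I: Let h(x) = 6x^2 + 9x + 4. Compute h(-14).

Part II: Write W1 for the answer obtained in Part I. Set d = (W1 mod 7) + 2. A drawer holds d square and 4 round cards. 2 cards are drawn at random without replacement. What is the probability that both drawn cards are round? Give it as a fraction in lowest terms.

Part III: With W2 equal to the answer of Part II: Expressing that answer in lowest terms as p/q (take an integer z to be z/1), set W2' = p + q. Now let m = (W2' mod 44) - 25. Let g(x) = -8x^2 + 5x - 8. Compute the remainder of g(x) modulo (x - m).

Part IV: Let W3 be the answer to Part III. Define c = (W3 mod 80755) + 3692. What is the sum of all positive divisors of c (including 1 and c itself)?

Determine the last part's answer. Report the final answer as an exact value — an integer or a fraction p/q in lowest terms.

Part I: 6*(-14)^2 + 9*(-14)^1 + 4 = (1176) + (-126) + (4) = 1054; answer 1054
Part II: W1 = 1054; d = 6; total draws C(10,2) = 45; favorable C(4,2) = 6; P = 2/15; answer 2/15
Part III: W2 = 2/15; threaded value p + q = 17; m = -8; remainder = value at the root: -8*(-8)^2 + 5*(-8)^1 - 8 = (-512) + (-40) + (-8) = -560; answer -560
Part IV: W3 = -560; c = 83887; 83887 = 149 * 563; sigma = (1 + 149) * (1 + 563) = 150 * 564 = 84600; answer 84600

84600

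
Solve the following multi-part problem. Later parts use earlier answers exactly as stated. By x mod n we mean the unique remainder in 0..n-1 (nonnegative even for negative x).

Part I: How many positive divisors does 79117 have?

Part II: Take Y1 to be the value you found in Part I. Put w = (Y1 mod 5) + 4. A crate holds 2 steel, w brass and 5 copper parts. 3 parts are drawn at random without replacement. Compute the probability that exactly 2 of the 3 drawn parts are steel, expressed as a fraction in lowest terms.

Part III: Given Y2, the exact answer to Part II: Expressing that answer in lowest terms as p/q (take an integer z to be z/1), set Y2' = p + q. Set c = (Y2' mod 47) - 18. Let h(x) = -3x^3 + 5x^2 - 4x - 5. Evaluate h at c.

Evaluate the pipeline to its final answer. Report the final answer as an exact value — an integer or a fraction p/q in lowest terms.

-15953

Part I: 79117 = 61 * 1297; number of divisors = (1+1) * (1+1) = 4; answer 4
Part II: Y1 = 4; w = 8; total draws C(15,3) = 455; favorable C(2,2)*C(13,1) = 13; P = 1/35; answer 1/35
Part III: Y2 = 1/35; threaded value p + q = 36; c = 18; -3*(18)^3 + 5*(18)^2 - 4*(18)^1 - 5 = (-17496) + (1620) + (-72) + (-5) = -15953; answer -15953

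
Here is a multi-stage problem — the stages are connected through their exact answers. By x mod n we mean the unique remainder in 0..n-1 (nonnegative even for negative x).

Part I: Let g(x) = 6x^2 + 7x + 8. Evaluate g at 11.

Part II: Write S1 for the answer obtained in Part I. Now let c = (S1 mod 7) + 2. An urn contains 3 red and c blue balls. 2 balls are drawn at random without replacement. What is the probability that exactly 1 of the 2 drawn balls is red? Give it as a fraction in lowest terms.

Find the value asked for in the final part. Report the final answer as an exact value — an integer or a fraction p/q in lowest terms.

24/55

Part I: 6*(11)^2 + 7*(11)^1 + 8 = (726) + (77) + (8) = 811; answer 811
Part II: S1 = 811; c = 8; total draws C(11,2) = 55; favorable C(3,1)*C(8,1) = 24; P = 24/55; answer 24/55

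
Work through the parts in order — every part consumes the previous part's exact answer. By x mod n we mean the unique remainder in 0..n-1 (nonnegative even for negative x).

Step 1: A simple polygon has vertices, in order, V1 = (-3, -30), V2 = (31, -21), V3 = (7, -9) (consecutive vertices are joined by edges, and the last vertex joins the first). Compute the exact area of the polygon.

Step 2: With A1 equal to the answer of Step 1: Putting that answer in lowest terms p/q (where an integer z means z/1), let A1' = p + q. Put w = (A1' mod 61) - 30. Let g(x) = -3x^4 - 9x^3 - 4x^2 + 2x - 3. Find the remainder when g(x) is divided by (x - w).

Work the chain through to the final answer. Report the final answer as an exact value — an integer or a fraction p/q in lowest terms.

-608919

Step 1: cross terms: (-3*-21 - 31*-30)=993, (31*-9 - 7*-21)=-132, (7*-30 - -3*-9)=-237; twice the area = |624| = 624; area = 312; answer 312
Step 2: A1 = 312; threaded value p + q = 313; w = -22; remainder = value at the root: -3*(-22)^4 - 9*(-22)^3 - 4*(-22)^2 + 2*(-22)^1 - 3 = (-702768) + (95832) + (-1936) + (-44) + (-3) = -608919; answer -608919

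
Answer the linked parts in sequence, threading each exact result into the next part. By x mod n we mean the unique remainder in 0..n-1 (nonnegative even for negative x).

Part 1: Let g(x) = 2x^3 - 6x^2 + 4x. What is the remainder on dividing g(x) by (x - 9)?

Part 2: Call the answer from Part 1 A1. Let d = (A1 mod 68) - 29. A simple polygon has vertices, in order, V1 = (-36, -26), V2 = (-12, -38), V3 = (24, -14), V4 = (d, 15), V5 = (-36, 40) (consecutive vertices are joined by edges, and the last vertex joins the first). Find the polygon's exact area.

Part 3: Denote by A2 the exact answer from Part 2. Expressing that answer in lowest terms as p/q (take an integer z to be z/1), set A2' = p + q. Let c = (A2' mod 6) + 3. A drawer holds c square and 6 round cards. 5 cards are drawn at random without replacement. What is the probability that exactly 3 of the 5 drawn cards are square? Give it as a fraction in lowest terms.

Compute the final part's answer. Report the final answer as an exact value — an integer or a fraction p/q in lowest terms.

Part 1: remainder = value at the root: 2*(9)^3 - 6*(9)^2 + 4*(9)^1 = (1458) + (-486) + (36) = 1008; answer 1008
Part 2: A1 = 1008; d = 27; cross terms: (-36*-38 - -12*-26)=1056, (-12*-14 - 24*-38)=1080, (24*15 - 27*-14)=738, (27*40 - -36*15)=1620, (-36*-26 - -36*40)=2376; twice the area = |6870| = 6870; area = 3435; answer 3435
Part 3: A2 = 3435; threaded value p + q = 3436; c = 7; total draws C(13,5) = 1287; favorable C(7,3)*C(6,2) = 525; P = 175/429; answer 175/429

175/429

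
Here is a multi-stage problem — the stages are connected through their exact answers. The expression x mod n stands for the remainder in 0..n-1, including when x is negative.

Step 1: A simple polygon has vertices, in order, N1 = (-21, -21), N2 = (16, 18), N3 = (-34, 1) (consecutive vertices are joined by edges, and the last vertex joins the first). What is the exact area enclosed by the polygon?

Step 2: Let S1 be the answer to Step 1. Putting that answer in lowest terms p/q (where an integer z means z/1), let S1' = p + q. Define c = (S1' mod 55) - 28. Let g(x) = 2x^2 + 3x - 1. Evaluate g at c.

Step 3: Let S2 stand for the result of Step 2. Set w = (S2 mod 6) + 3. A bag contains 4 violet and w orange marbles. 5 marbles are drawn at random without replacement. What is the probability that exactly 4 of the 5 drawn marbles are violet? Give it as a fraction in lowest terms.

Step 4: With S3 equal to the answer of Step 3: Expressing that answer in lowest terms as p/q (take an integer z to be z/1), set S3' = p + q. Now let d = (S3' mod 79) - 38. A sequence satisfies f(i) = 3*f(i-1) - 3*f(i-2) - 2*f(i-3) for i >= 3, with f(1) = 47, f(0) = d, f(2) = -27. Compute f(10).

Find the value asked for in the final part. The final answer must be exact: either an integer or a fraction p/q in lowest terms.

Step 1: cross terms: (-21*18 - 16*-21)=-42, (16*1 - -34*18)=628, (-34*-21 - -21*1)=735; twice the area = |1321| = 1321; area = 1321/2; answer 1321/2
Step 2: S1 = 1321/2; threaded value p + q = 1323; c = -25; 2*(-25)^2 + 3*(-25)^1 - 1 = (1250) + (-75) + (-1) = 1174; answer 1174
Step 3: S2 = 1174; w = 7; total draws C(11,5) = 462; favorable C(4,4)*C(7,1) = 7; P = 1/66; answer 1/66
Step 4: S3 = 1/66; threaded value p + q = 67; d = 29; f(3) = 3*(-27) - 3*(47) - 2*(29) = -280; iterating: f(3)=-280, f(4)=-853, f(5)=-1665, f(6)=-1876, f(7)=1073, f(8)=12177, f(9)=37064, f(10)=72515; answer 72515

72515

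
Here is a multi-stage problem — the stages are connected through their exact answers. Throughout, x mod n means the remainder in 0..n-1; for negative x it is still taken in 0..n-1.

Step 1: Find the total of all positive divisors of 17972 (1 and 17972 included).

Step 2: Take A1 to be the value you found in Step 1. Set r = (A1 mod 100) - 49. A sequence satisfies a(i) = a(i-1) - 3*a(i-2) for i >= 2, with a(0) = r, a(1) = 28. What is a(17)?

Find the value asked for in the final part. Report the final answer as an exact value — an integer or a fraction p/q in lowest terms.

Step 1: 17972 = 2^2 * 4493; sigma = (1 + 2 + 4) * (1 + 4493) = 7 * 4494 = 31458; answer 31458
Step 2: A1 = 31458; r = 9; a(2) = 1*(28) - 3*(9) = 1; iterating: a(2)=1, a(3)=-83, a(4)=-86, a(5)=163, a(6)=421, a(7)=-68, a(8)=-1331, a(9)=-1127, a(10)=2866, a(11)=6247, a(12)=-2351, a(13)=-21092, a(14)=-14039, a(15)=49237, a(16)=91354, a(17)=-56357; answer -56357

-56357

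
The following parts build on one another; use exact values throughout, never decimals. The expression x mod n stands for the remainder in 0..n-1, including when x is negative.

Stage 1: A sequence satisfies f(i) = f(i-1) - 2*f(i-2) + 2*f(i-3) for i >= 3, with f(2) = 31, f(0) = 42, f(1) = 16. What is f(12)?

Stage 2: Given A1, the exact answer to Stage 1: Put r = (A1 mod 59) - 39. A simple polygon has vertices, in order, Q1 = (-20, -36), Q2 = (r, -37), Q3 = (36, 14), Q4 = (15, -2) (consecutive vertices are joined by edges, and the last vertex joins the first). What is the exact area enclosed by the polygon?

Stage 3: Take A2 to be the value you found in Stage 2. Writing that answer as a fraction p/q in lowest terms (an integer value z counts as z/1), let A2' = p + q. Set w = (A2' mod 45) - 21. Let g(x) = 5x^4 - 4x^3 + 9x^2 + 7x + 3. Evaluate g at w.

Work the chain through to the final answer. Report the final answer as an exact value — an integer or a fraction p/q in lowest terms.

3818

Stage 1: f(3) = 1*(31) - 2*(16) + 2*(42) = 83; iterating: f(3)=83, f(4)=53, f(5)=-51, f(6)=9, f(7)=217, f(8)=97, f(9)=-319, f(10)=-79, f(11)=753, f(12)=273; answer 273
Stage 2: A1 = 273; r = -2; cross terms: (-20*-37 - -2*-36)=668, (-2*14 - 36*-37)=1304, (36*-2 - 15*14)=-282, (15*-36 - -20*-2)=-580; twice the area = |1110| = 1110; area = 555; answer 555
Stage 3: A2 = 555; threaded value p + q = 556; w = -5; 5*(-5)^4 - 4*(-5)^3 + 9*(-5)^2 + 7*(-5)^1 + 3 = (3125) + (500) + (225) + (-35) + (3) = 3818; answer 3818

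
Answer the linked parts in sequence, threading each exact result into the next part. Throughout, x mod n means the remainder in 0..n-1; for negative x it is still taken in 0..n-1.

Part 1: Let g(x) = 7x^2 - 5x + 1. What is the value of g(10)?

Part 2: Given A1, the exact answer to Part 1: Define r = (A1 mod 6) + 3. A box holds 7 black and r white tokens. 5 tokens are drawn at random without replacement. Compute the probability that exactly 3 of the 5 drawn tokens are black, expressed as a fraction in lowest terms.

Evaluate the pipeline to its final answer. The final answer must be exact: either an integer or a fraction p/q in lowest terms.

Part 1: 7*(10)^2 - 5*(10)^1 + 1 = (700) + (-50) + (1) = 651; answer 651
Part 2: A1 = 651; r = 6; total draws C(13,5) = 1287; favorable C(7,3)*C(6,2) = 525; P = 175/429; answer 175/429

175/429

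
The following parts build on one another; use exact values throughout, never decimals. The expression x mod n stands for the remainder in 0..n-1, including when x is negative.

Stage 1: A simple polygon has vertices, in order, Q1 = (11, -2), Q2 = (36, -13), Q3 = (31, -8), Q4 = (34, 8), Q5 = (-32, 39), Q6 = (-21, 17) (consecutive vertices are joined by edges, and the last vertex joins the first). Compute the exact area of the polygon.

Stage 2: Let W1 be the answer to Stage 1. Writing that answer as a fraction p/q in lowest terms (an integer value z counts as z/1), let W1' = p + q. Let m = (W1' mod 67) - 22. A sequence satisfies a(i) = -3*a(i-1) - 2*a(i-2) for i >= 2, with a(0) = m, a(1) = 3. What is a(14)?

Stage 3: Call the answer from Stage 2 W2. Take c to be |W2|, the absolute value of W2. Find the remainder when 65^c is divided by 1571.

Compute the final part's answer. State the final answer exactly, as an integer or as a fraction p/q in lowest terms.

Stage 1: cross terms: (11*-13 - 36*-2)=-71, (36*-8 - 31*-13)=115, (31*8 - 34*-8)=520, (34*39 - -32*8)=1582, (-32*17 - -21*39)=275, (-21*-2 - 11*17)=-145; twice the area = |2276| = 2276; area = 1138; answer 1138
Stage 2: W1 = 1138; threaded value p + q = 1139; m = -22; a(2) = -3*(3) - 2*(-22) = 35; iterating: a(2)=35, a(3)=-111, a(4)=263, a(5)=-567, a(6)=1175, a(7)=-2391, a(8)=4823, a(9)=-9687, a(10)=19415, a(11)=-38871, a(12)=77783, a(13)=-155607, a(14)=311255; answer 311255
Stage 3: W2 = 311255; c = 311255; squarings mod 1571: 65^1=65, 65^2=1083, 65^4=923, 65^8=447, 65^16=292, 65^32=430, 65^64=1093, 65^128=689, 65^256=279, 65^512=862, 65^1024=1532, 65^2048=1521, 65^4096=929, 65^8192=562, 65^16384=73, 65^32768=616, 65^65536=845, 65^131072=791, 65^262144=423; 65^311255 = 65^1 * 65^2 * 65^4 * 65^16 * 65^64 * 65^128 * 65^256 * 65^512 * 65^1024 * 65^2048 * 65^4096 * 65^8192 * 65^32768 * 65^262144 = 570 (mod 1571); answer 570

570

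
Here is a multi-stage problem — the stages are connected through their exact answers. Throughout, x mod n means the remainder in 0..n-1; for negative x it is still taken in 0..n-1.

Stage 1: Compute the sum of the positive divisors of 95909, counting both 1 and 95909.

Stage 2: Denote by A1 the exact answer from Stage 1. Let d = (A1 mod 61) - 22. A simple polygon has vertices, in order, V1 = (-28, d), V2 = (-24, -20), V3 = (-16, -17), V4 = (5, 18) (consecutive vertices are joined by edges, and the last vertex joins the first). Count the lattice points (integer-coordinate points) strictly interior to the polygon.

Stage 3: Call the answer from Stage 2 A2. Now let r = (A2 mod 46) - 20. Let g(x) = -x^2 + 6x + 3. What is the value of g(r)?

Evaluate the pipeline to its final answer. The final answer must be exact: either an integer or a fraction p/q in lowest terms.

Stage 1: 95909 = 11 * 8719; sigma = (1 + 11) * (1 + 8719) = 12 * 8720 = 104640; answer 104640
Stage 2: A1 = 104640; d = 3; cross terms: (-28*-20 - -24*3)=632, (-24*-17 - -16*-20)=88, (-16*18 - 5*-17)=-203, (5*3 - -28*18)=519; twice the area = |1036| = 1036; area = 518; boundary points = 1 + 1 + 7 + 3 = 12; strictly interior points = area - boundary/2 + 1 = 513; answer 513
Stage 3: A2 = 513; r = -13; -1*(-13)^2 + 6*(-13)^1 + 3 = (-169) + (-78) + (3) = -244; answer -244

-244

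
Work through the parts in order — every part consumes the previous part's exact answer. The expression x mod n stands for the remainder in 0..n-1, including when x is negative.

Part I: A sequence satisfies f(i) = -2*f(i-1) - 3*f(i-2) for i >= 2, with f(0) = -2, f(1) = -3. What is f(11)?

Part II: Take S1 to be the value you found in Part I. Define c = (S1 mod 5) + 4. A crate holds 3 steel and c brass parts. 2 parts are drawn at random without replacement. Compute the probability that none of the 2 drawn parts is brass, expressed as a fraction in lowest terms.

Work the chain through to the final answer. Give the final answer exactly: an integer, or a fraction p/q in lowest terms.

3/28

Part I: f(2) = -2*(-3) - 3*(-2) = 12; iterating: f(2)=12, f(3)=-15, f(4)=-6, f(5)=57, f(6)=-96, f(7)=21, f(8)=246, f(9)=-555, f(10)=372, f(11)=921; answer 921
Part II: S1 = 921; c = 5; total draws C(8,2) = 28; favorable C(3,2) = 3; P = 3/28; answer 3/28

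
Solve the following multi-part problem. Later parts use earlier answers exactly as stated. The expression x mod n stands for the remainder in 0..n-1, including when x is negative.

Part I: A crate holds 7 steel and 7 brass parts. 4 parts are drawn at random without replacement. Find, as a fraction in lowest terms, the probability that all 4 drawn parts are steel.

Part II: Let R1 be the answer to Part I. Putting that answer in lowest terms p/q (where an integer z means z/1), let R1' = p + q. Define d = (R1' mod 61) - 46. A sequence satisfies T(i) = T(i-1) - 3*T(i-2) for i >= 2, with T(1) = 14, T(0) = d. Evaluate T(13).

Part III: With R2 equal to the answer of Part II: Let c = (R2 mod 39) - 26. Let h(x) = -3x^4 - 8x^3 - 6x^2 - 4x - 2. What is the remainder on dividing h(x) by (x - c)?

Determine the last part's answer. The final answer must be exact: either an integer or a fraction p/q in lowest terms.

Part I: total draws C(14,4) = 1001; favorable C(7,4) = 35; P = 5/143; answer 5/143
Part II: R1 = 5/143; threaded value p + q = 148; d = -20; T(2) = 1*(14) - 3*(-20) = 74; iterating: T(2)=74, T(3)=32, T(4)=-190, T(5)=-286, T(6)=284, T(7)=1142, T(8)=290, T(9)=-3136, T(10)=-4006, T(11)=5402, T(12)=17420, T(13)=1214; answer 1214
Part III: R2 = 1214; c = -21; remainder = value at the root: -3*(-21)^4 - 8*(-21)^3 - 6*(-21)^2 - 4*(-21)^1 - 2 = (-583443) + (74088) + (-2646) + (84) + (-2) = -511919; answer -511919

-511919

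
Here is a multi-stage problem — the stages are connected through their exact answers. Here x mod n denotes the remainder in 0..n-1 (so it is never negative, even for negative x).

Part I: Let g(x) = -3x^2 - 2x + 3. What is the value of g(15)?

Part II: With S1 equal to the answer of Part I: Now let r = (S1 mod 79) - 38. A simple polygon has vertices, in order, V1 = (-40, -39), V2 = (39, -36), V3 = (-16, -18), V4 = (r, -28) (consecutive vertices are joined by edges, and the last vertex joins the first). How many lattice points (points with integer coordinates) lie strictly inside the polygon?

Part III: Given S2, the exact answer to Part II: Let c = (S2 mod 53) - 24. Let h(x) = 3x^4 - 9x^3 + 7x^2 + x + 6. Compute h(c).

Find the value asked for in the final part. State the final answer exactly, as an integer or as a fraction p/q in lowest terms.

183816

Part I: -3*(15)^2 - 2*(15)^1 + 3 = (-675) + (-30) + (3) = -702; answer -702
Part II: S1 = -702; r = -29; cross terms: (-40*-36 - 39*-39)=2961, (39*-18 - -16*-36)=-1278, (-16*-28 - -29*-18)=-74, (-29*-39 - -40*-28)=11; twice the area = |1620| = 1620; area = 810; boundary points = 1 + 1 + 1 + 11 = 14; strictly interior points = area - boundary/2 + 1 = 804; answer 804
Part III: S2 = 804; c = -15; 3*(-15)^4 - 9*(-15)^3 + 7*(-15)^2 + 1*(-15)^1 + 6 = (151875) + (30375) + (1575) + (-15) + (6) = 183816; answer 183816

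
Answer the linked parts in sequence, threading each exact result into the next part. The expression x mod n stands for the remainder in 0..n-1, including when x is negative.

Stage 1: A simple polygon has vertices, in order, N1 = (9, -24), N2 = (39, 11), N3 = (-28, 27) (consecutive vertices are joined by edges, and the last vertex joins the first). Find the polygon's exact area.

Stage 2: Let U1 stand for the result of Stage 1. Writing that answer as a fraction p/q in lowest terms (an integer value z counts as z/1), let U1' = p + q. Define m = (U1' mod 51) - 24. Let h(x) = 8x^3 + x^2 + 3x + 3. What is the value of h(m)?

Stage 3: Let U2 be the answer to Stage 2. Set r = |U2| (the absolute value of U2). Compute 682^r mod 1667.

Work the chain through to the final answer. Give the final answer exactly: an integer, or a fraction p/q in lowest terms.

Stage 1: cross terms: (9*11 - 39*-24)=1035, (39*27 - -28*11)=1361, (-28*-24 - 9*27)=429; twice the area = |2825| = 2825; area = 2825/2; answer 2825/2
Stage 2: U1 = 2825/2; threaded value p + q = 2827; m = -2; 8*(-2)^3 + 1*(-2)^2 + 3*(-2)^1 + 3 = (-64) + (4) + (-6) + (3) = -63; answer -63
Stage 3: U2 = -63; r = 63; squarings mod 1667: 682^1=682, 682^2=31, 682^4=961, 682^8=3, 682^16=9, 682^32=81; 682^63 = 682^1 * 682^2 * 682^4 * 682^8 * 682^16 * 682^32 = 980 (mod 1667); answer 980

980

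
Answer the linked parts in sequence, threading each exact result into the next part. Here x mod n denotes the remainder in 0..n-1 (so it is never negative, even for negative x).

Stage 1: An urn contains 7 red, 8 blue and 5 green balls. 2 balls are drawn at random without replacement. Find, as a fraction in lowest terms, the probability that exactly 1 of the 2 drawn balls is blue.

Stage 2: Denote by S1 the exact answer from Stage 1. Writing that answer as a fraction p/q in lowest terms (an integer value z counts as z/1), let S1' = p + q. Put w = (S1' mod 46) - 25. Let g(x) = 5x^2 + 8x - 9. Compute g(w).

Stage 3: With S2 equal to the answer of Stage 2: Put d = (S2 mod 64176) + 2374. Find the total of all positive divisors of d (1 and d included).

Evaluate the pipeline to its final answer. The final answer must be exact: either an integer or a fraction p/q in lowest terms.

Stage 1: total draws C(20,2) = 190; favorable C(8,1)*C(12,1) = 96; P = 48/95; answer 48/95
Stage 2: S1 = 48/95; threaded value p + q = 143; w = -20; 5*(-20)^2 + 8*(-20)^1 - 9 = (2000) + (-160) + (-9) = 1831; answer 1831
Stage 3: S2 = 1831; d = 4205; 4205 = 5 * 29^2; sigma = (1 + 5) * (1 + 29 + 841) = 6 * 871 = 5226; answer 5226

5226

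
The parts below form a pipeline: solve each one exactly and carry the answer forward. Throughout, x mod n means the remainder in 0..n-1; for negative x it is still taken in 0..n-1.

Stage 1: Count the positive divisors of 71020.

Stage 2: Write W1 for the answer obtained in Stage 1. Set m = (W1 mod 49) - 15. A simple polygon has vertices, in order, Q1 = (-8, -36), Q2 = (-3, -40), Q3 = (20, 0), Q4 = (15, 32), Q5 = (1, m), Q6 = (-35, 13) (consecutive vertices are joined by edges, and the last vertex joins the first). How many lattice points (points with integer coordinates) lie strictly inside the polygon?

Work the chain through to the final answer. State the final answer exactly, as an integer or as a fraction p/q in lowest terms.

1720

Stage 1: 71020 = 2^2 * 5 * 53 * 67; number of divisors = (2+1) * (1+1) * (1+1) * (1+1) = 24; answer 24
Stage 2: W1 = 24; m = 9; cross terms: (-8*-40 - -3*-36)=212, (-3*0 - 20*-40)=800, (20*32 - 15*0)=640, (15*9 - 1*32)=103, (1*13 - -35*9)=328, (-35*-36 - -8*13)=1364; twice the area = |3447| = 3447; area = 3447/2; boundary points = 1 + 1 + 1 + 1 + 4 + 1 = 9; strictly interior points = area - boundary/2 + 1 = 1720; answer 1720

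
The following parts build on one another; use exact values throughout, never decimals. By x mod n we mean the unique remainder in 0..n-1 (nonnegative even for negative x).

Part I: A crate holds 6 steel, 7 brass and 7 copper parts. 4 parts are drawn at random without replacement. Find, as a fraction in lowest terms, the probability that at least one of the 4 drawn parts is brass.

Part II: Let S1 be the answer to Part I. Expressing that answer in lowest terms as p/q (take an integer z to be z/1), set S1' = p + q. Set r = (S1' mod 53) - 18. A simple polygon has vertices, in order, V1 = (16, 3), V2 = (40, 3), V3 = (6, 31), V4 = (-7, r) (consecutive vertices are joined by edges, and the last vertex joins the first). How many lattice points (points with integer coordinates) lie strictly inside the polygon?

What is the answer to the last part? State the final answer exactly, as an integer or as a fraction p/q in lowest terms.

Part I: total draws C(20,4) = 4845; complement C(13,4) = 715; favorable 4845 - 715 = 4130; P = 826/969; answer 826/969
Part II: S1 = 826/969; threaded value p + q = 1795; r = 28; cross terms: (16*3 - 40*3)=-72, (40*31 - 6*3)=1222, (6*28 - -7*31)=385, (-7*3 - 16*28)=-469; twice the area = |1066| = 1066; area = 533; boundary points = 24 + 2 + 1 + 1 = 28; strictly interior points = area - boundary/2 + 1 = 520; answer 520

520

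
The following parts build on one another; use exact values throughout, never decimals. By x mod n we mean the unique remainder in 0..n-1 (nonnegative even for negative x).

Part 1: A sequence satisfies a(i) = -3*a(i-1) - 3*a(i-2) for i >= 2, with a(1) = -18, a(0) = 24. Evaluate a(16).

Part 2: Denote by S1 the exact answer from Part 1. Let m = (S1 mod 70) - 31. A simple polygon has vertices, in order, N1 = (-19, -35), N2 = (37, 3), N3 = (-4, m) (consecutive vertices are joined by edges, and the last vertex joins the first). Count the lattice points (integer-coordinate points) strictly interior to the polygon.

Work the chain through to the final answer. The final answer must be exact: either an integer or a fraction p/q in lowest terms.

106

Part 1: a(2) = -3*(-18) - 3*(24) = -18; iterating: a(2)=-18, a(3)=108, a(4)=-270, a(5)=486, a(6)=-648, a(7)=486, a(8)=486, a(9)=-2916, a(10)=7290, a(11)=-13122, a(12)=17496, a(13)=-13122, a(14)=-13122, a(15)=78732, a(16)=-196830; answer -196830
Part 2: S1 = -196830; m = -21; cross terms: (-19*3 - 37*-35)=1238, (37*-21 - -4*3)=-765, (-4*-35 - -19*-21)=-259; twice the area = |214| = 214; area = 107; boundary points = 2 + 1 + 1 = 4; strictly interior points = area - boundary/2 + 1 = 106; answer 106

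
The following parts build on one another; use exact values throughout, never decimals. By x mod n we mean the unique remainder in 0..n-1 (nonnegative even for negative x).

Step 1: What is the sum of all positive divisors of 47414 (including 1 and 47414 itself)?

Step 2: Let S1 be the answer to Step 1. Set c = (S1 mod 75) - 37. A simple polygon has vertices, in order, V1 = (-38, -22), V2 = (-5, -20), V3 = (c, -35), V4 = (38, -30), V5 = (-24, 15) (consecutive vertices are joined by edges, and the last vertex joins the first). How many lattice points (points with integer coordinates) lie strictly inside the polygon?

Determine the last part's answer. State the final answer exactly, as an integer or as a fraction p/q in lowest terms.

1495

Step 1: 47414 = 2 * 151 * 157; sigma = (1 + 2) * (1 + 151) * (1 + 157) = 3 * 152 * 158 = 72048; answer 72048
Step 2: S1 = 72048; c = 11; cross terms: (-38*-20 - -5*-22)=650, (-5*-35 - 11*-20)=395, (11*-30 - 38*-35)=1000, (38*15 - -24*-30)=-150, (-24*-22 - -38*15)=1098; twice the area = |2993| = 2993; area = 2993/2; boundary points = 1 + 1 + 1 + 1 + 1 = 5; strictly interior points = area - boundary/2 + 1 = 1495; answer 1495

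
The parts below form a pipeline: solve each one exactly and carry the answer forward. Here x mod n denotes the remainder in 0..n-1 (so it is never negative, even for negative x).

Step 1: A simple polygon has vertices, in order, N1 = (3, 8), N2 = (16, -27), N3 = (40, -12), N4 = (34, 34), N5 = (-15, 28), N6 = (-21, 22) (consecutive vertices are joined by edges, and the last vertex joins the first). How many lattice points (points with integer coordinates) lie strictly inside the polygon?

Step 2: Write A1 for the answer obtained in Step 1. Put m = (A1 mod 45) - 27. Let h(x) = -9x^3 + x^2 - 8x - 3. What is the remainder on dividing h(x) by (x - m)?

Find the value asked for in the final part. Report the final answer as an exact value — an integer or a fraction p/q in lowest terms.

89

Step 1: cross terms: (3*-27 - 16*8)=-209, (16*-12 - 40*-27)=888, (40*34 - 34*-12)=1768, (34*28 - -15*34)=1462, (-15*22 - -21*28)=258, (-21*8 - 3*22)=-234; twice the area = |3933| = 3933; area = 3933/2; boundary points = 1 + 3 + 2 + 1 + 6 + 2 = 15; strictly interior points = area - boundary/2 + 1 = 1960; answer 1960
Step 2: A1 = 1960; m = -2; remainder = value at the root: -9*(-2)^3 + 1*(-2)^2 - 8*(-2)^1 - 3 = (72) + (4) + (16) + (-3) = 89; answer 89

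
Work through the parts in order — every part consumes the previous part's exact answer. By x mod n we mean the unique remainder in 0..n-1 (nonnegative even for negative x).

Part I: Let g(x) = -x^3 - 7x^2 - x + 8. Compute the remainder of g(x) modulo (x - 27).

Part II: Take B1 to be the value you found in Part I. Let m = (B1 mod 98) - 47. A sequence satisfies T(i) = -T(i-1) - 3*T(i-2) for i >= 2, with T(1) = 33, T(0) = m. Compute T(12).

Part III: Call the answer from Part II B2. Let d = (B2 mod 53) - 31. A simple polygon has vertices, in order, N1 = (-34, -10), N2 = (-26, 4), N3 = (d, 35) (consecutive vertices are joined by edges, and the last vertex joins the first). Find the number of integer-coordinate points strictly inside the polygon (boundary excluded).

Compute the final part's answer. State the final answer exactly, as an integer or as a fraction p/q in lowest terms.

43

Part I: remainder = value at the root: -1*(27)^3 - 7*(27)^2 - 1*(27)^1 + 8 = (-19683) + (-5103) + (-27) + (8) = -24805; answer -24805
Part II: B1 = -24805; m = 40; T(2) = -1*(33) - 3*(40) = -153; iterating: T(2)=-153, T(3)=54, T(4)=405, T(5)=-567, T(6)=-648, T(7)=2349, T(8)=-405, T(9)=-6642, T(10)=7857, T(11)=12069, T(12)=-35640; answer -35640
Part III: B2 = -35640; d = -2; cross terms: (-34*4 - -26*-10)=-396, (-26*35 - -2*4)=-902, (-2*-10 - -34*35)=1210; twice the area = |-88| = 88; area = 44; boundary points = 2 + 1 + 1 = 4; strictly interior points = area - boundary/2 + 1 = 43; answer 43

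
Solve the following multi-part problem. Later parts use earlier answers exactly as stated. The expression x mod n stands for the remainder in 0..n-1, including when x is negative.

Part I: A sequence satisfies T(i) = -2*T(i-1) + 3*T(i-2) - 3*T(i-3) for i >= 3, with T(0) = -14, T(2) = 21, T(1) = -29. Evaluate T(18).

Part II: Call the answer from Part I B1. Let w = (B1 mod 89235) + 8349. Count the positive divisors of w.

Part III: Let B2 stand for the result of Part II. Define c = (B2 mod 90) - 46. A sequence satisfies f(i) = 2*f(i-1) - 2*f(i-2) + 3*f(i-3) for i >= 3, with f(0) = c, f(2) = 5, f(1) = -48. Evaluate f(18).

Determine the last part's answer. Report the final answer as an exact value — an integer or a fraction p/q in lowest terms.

-340726

Part I: T(3) = -2*(21) + 3*(-29) - 3*(-14) = -87; iterating: T(3)=-87, T(4)=324, T(5)=-972, T(6)=3177, T(7)=-10242, T(8)=32931, T(9)=-106119, T(10)=341757, T(11)=-1100664, T(12)=3544956, T(13)=-11417175, T(14)=36771210, T(15)=-118428813, T(16)=381422781, T(17)=-1228445631, T(18)=3956446044; answer 3956446044
Part II: B1 = 3956446044; w = 42198; 42198 = 2 * 3 * 13 * 541; number of divisors = (1+1) * (1+1) * (1+1) * (1+1) = 16; answer 16
Part III: B2 = 16; c = -30; f(3) = 2*(5) - 2*(-48) + 3*(-30) = 16; iterating: f(3)=16, f(4)=-122, f(5)=-261, f(6)=-230, f(7)=-304, f(8)=-931, f(9)=-1944, f(10)=-2938, f(11)=-4781, f(12)=-9518, f(13)=-18288, f(14)=-31883, f(15)=-55744, f(16)=-102586, f(17)=-189333, f(18)=-340726; answer -340726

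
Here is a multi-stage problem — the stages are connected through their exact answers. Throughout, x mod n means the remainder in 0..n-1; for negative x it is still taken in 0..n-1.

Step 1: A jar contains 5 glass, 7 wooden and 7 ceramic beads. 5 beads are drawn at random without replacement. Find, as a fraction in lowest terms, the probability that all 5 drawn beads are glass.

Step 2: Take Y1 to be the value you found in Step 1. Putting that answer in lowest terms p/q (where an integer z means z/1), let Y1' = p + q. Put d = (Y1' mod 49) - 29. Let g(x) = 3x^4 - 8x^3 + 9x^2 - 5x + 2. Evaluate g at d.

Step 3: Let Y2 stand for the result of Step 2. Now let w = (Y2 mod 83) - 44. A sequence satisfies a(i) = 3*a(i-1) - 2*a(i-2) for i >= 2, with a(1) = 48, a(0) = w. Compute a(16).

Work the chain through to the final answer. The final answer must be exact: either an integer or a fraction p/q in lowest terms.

4849564

Step 1: total draws C(19,5) = 11628; favorable C(5,5) = 1; P = 1/11628; answer 1/11628
Step 2: Y1 = 1/11628; threaded value p + q = 11629; d = -13; 3*(-13)^4 - 8*(-13)^3 + 9*(-13)^2 - 5*(-13)^1 + 2 = (85683) + (17576) + (1521) + (65) + (2) = 104847; answer 104847
Step 3: Y2 = 104847; w = -26; a(2) = 3*(48) - 2*(-26) = 196; iterating: a(2)=196, a(3)=492, a(4)=1084, a(5)=2268, a(6)=4636, a(7)=9372, a(8)=18844, a(9)=37788, a(10)=75676, a(11)=151452, a(12)=303004, a(13)=606108, a(14)=1212316, a(15)=2424732, a(16)=4849564; answer 4849564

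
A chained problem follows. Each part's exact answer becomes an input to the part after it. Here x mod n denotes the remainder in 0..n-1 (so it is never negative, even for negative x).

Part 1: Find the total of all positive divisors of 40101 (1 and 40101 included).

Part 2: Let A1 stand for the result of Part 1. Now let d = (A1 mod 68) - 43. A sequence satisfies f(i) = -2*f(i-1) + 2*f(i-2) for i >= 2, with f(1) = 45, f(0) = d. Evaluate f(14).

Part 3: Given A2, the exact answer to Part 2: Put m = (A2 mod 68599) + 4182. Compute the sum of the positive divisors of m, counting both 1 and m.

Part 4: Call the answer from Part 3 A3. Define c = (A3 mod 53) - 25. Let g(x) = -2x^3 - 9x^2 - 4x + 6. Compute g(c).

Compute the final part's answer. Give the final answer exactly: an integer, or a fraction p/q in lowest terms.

Part 1: 40101 = 3 * 13367; sigma = (1 + 3) * (1 + 13367) = 4 * 13368 = 53472; answer 53472
Part 2: A1 = 53472; d = -19; f(2) = -2*(45) + 2*(-19) = -128; iterating: f(2)=-128, f(3)=346, f(4)=-948, f(5)=2588, f(6)=-7072, f(7)=19320, f(8)=-52784, f(9)=144208, f(10)=-393984, f(11)=1076384, f(12)=-2940736, f(13)=8034240, f(14)=-21949952; answer -21949952
Part 3: A2 = -21949952; m = 5910; 5910 = 2 * 3 * 5 * 197; sigma = (1 + 2) * (1 + 3) * (1 + 5) * (1 + 197) = 3 * 4 * 6 * 198 = 14256; answer 14256
Part 4: A3 = 14256; c = 27; -2*(27)^3 - 9*(27)^2 - 4*(27)^1 + 6 = (-39366) + (-6561) + (-108) + (6) = -46029; answer -46029

-46029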